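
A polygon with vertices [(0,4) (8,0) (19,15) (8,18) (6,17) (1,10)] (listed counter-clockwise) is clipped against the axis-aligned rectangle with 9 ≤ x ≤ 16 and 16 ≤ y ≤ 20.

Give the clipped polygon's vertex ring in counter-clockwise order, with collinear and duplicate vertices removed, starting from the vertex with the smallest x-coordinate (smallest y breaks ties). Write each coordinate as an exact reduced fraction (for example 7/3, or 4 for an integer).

Clipped polygon: [(9,16) (46/3,16) (9,195/11)]

1. After x ≥ 9: [(9,15/11) (19,15) (9,195/11)]
2. After x ≤ 16: [(9,15/11) (16,120/11) (16,174/11) (9,195/11)]
3. After y ≥ 16: [(9,16) (46/3,16) (9,195/11)]
4. After y ≤ 20: [(9,16) (46/3,16) (9,195/11)]
5. Canonical ring: [(9,16) (46/3,16) (9,195/11)]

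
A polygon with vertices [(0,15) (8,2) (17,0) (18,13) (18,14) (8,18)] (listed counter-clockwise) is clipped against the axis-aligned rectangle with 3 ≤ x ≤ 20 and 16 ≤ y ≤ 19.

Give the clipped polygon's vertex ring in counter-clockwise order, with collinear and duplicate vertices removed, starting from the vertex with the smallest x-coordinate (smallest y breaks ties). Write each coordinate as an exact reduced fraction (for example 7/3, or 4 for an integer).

Clipped polygon: [(3,16) (13,16) (8,18) (3,129/8)]

1. After x ≥ 3: [(3,129/8) (3,81/8) (8,2) (17,0) (18,13) (18,14) (8,18)]
2. After x ≤ 20: [(3,129/8) (3,81/8) (8,2) (17,0) (18,13) (18,14) (8,18)]
3. After y ≥ 16: [(3,129/8) (3,16) (13,16) (8,18)]
4. After y ≤ 19: [(3,129/8) (3,16) (13,16) (8,18)]
5. Canonical ring: [(3,16) (13,16) (8,18) (3,129/8)]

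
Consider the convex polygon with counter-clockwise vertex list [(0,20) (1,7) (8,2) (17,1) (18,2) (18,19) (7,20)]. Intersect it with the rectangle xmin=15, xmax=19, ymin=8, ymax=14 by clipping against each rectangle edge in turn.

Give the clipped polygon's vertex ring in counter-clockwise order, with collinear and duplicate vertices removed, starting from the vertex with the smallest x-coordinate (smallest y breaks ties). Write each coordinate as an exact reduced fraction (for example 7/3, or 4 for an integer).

Clipped polygon: [(15,8) (18,8) (18,14) (15,14)]

1. After x ≥ 15: [(15,11/9) (17,1) (18,2) (18,19) (15,212/11)]
2. After x ≤ 19: [(15,11/9) (17,1) (18,2) (18,19) (15,212/11)]
3. After y ≥ 8: [(15,8) (18,8) (18,19) (15,212/11)]
4. After y ≤ 14: [(15,14) (15,8) (18,8) (18,14)]
5. Canonical ring: [(15,8) (18,8) (18,14) (15,14)]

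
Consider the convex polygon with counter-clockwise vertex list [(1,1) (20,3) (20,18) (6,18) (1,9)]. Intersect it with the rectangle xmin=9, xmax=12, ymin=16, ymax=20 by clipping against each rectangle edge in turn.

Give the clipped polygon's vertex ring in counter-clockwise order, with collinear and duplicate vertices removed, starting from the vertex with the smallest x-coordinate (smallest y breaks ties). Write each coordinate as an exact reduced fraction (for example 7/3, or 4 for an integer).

Clipped polygon: [(9,16) (12,16) (12,18) (9,18)]

1. After x ≥ 9: [(9,35/19) (20,3) (20,18) (9,18)]
2. After x ≤ 12: [(9,35/19) (12,41/19) (12,18) (9,18)]
3. After y ≥ 16: [(9,16) (12,16) (12,18) (9,18)]
4. After y ≤ 20: [(9,16) (12,16) (12,18) (9,18)]
5. Canonical ring: [(9,16) (12,16) (12,18) (9,18)]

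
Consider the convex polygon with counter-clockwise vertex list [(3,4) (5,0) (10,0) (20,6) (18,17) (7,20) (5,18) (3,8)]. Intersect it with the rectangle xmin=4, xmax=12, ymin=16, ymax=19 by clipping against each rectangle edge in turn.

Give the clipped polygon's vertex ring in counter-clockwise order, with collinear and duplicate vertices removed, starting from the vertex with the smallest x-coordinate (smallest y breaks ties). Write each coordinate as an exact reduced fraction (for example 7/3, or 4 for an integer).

Clipped polygon: [(23/5,16) (12,16) (12,205/11) (32/3,19) (6,19) (5,18)]

1. After x ≥ 4: [(4,2) (5,0) (10,0) (20,6) (18,17) (7,20) (5,18) (4,13)]
2. After x ≤ 12: [(4,2) (5,0) (10,0) (12,6/5) (12,205/11) (7,20) (5,18) (4,13)]
3. After y ≥ 16: [(12,16) (12,205/11) (7,20) (5,18) (23/5,16)]
4. After y ≤ 19: [(12,16) (12,205/11) (32/3,19) (6,19) (5,18) (23/5,16)]
5. Canonical ring: [(23/5,16) (12,16) (12,205/11) (32/3,19) (6,19) (5,18)]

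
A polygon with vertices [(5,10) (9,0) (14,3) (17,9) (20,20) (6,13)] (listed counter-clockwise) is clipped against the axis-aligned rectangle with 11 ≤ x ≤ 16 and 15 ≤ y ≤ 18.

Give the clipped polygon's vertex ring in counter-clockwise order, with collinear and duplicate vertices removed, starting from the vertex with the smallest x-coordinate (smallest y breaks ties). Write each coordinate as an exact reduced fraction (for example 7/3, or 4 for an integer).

1. After x ≥ 11: [(11,6/5) (14,3) (17,9) (20,20) (11,31/2)]
2. After x ≤ 16: [(11,6/5) (14,3) (16,7) (16,18) (11,31/2)]
3. After y ≥ 15: [(11,15) (16,15) (16,18) (11,31/2)]
4. After y ≤ 18: [(11,15) (16,15) (16,18) (11,31/2)]
5. Canonical ring: [(11,15) (16,15) (16,18) (11,31/2)]

Clipped polygon: [(11,15) (16,15) (16,18) (11,31/2)]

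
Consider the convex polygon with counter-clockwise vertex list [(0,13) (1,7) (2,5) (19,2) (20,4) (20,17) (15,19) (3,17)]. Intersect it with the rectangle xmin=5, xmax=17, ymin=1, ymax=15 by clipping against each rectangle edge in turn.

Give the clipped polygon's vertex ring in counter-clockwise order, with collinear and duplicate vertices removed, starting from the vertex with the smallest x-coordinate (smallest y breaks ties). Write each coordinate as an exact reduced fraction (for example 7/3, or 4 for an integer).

Clipped polygon: [(5,76/17) (17,40/17) (17,15) (5,15)]

1. After x ≥ 5: [(5,76/17) (19,2) (20,4) (20,17) (15,19) (5,52/3)]
2. After x ≤ 17: [(5,76/17) (17,40/17) (17,91/5) (15,19) (5,52/3)]
3. After y ≥ 1: [(5,76/17) (17,40/17) (17,91/5) (15,19) (5,52/3)]
4. After y ≤ 15: [(5,15) (5,76/17) (17,40/17) (17,15)]
5. Canonical ring: [(5,76/17) (17,40/17) (17,15) (5,15)]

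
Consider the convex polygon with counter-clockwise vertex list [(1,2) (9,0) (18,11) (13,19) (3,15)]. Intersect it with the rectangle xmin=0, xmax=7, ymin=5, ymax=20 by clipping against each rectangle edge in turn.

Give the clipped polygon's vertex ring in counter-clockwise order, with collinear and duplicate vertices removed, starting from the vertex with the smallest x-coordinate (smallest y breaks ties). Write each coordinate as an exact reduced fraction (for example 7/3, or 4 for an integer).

Clipped polygon: [(19/13,5) (7,5) (7,83/5) (3,15)]

1. After x ≥ 0: [(1,2) (9,0) (18,11) (13,19) (3,15)]
2. After x ≤ 7: [(1,2) (7,1/2) (7,83/5) (3,15)]
3. After y ≥ 5: [(19/13,5) (7,5) (7,83/5) (3,15)]
4. After y ≤ 20: [(19/13,5) (7,5) (7,83/5) (3,15)]
5. Canonical ring: [(19/13,5) (7,5) (7,83/5) (3,15)]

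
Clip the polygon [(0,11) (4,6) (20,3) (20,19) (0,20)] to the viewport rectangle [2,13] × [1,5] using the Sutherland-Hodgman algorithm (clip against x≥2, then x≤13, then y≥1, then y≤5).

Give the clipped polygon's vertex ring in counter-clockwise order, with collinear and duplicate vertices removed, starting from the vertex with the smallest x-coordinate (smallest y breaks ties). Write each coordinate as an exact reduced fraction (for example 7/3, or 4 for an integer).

Clipped polygon: [(28/3,5) (13,69/16) (13,5)]

1. After x ≥ 2: [(2,17/2) (4,6) (20,3) (20,19) (2,199/10)]
2. After x ≤ 13: [(2,17/2) (4,6) (13,69/16) (13,387/20) (2,199/10)]
3. After y ≥ 1: [(2,17/2) (4,6) (13,69/16) (13,387/20) (2,199/10)]
4. After y ≤ 5: [(28/3,5) (13,69/16) (13,5)]
5. Canonical ring: [(28/3,5) (13,69/16) (13,5)]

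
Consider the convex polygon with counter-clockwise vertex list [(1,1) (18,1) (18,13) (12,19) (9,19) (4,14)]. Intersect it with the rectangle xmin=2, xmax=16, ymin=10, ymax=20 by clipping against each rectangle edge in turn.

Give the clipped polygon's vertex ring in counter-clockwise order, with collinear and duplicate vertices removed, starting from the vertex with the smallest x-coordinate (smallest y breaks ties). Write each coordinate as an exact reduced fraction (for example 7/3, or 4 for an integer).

1. After x ≥ 2: [(2,16/3) (2,1) (18,1) (18,13) (12,19) (9,19) (4,14)]
2. After x ≤ 16: [(2,16/3) (2,1) (16,1) (16,15) (12,19) (9,19) (4,14)]
3. After y ≥ 10: [(40/13,10) (16,10) (16,15) (12,19) (9,19) (4,14)]
4. After y ≤ 20: [(40/13,10) (16,10) (16,15) (12,19) (9,19) (4,14)]
5. Canonical ring: [(40/13,10) (16,10) (16,15) (12,19) (9,19) (4,14)]

Clipped polygon: [(40/13,10) (16,10) (16,15) (12,19) (9,19) (4,14)]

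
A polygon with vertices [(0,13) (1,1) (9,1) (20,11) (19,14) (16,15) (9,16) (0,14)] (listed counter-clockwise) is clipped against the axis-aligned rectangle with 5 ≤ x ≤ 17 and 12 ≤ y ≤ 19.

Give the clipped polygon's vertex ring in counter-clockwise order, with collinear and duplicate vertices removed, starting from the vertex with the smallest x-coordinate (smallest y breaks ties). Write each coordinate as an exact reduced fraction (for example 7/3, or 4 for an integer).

1. After x ≥ 5: [(5,1) (9,1) (20,11) (19,14) (16,15) (9,16) (5,136/9)]
2. After x ≤ 17: [(5,1) (9,1) (17,91/11) (17,44/3) (16,15) (9,16) (5,136/9)]
3. After y ≥ 12: [(5,12) (17,12) (17,44/3) (16,15) (9,16) (5,136/9)]
4. After y ≤ 19: [(5,12) (17,12) (17,44/3) (16,15) (9,16) (5,136/9)]
5. Canonical ring: [(5,12) (17,12) (17,44/3) (16,15) (9,16) (5,136/9)]

Clipped polygon: [(5,12) (17,12) (17,44/3) (16,15) (9,16) (5,136/9)]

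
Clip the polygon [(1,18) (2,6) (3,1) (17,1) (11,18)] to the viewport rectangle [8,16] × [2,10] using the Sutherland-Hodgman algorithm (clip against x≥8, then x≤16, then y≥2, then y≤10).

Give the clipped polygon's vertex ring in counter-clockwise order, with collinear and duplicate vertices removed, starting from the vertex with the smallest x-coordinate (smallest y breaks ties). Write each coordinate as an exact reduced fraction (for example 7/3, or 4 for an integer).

1. After x ≥ 8: [(8,18) (8,1) (17,1) (11,18)]
2. After x ≤ 16: [(8,18) (8,1) (16,1) (16,23/6) (11,18)]
3. After y ≥ 2: [(8,18) (8,2) (16,2) (16,23/6) (11,18)]
4. After y ≤ 10: [(8,10) (8,2) (16,2) (16,23/6) (235/17,10)]
5. Canonical ring: [(8,2) (16,2) (16,23/6) (235/17,10) (8,10)]

Clipped polygon: [(8,2) (16,2) (16,23/6) (235/17,10) (8,10)]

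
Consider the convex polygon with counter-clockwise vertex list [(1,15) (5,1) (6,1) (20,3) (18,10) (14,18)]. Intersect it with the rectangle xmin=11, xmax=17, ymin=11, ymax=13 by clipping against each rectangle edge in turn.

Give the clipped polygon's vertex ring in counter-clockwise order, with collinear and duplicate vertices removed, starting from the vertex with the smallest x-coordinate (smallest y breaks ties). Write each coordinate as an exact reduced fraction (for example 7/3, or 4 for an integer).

1. After x ≥ 11: [(11,225/13) (11,12/7) (20,3) (18,10) (14,18)]
2. After x ≤ 17: [(11,225/13) (11,12/7) (17,18/7) (17,12) (14,18)]
3. After y ≥ 11: [(11,225/13) (11,11) (17,11) (17,12) (14,18)]
4. After y ≤ 13: [(11,13) (11,11) (17,11) (17,12) (33/2,13)]
5. Canonical ring: [(11,11) (17,11) (17,12) (33/2,13) (11,13)]

Clipped polygon: [(11,11) (17,11) (17,12) (33/2,13) (11,13)]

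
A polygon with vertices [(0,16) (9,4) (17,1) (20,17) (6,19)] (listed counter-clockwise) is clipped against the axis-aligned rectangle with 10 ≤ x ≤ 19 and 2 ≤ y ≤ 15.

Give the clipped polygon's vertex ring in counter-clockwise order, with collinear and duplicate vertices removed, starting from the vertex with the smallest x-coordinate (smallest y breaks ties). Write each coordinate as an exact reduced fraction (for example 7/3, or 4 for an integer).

1. After x ≥ 10: [(10,29/8) (17,1) (20,17) (10,129/7)]
2. After x ≤ 19: [(10,29/8) (17,1) (19,35/3) (19,120/7) (10,129/7)]
3. After y ≥ 2: [(10,29/8) (43/3,2) (275/16,2) (19,35/3) (19,120/7) (10,129/7)]
4. After y ≤ 15: [(10,15) (10,29/8) (43/3,2) (275/16,2) (19,35/3) (19,15)]
5. Canonical ring: [(10,29/8) (43/3,2) (275/16,2) (19,35/3) (19,15) (10,15)]

Clipped polygon: [(10,29/8) (43/3,2) (275/16,2) (19,35/3) (19,15) (10,15)]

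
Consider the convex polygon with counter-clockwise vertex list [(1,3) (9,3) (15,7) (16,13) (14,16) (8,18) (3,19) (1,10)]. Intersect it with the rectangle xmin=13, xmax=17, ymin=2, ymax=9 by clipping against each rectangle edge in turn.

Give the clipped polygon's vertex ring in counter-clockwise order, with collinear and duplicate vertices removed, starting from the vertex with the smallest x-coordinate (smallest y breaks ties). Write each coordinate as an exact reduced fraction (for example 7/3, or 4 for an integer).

1. After x ≥ 13: [(13,17/3) (15,7) (16,13) (14,16) (13,49/3)]
2. After x ≤ 17: [(13,17/3) (15,7) (16,13) (14,16) (13,49/3)]
3. After y ≥ 2: [(13,17/3) (15,7) (16,13) (14,16) (13,49/3)]
4. After y ≤ 9: [(13,9) (13,17/3) (15,7) (46/3,9)]
5. Canonical ring: [(13,17/3) (15,7) (46/3,9) (13,9)]

Clipped polygon: [(13,17/3) (15,7) (46/3,9) (13,9)]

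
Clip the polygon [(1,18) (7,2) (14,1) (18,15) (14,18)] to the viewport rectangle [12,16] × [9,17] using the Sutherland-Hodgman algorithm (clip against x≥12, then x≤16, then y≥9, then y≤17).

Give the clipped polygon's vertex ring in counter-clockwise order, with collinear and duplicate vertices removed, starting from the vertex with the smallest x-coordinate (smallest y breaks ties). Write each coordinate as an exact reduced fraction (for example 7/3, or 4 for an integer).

Clipped polygon: [(12,9) (16,9) (16,33/2) (46/3,17) (12,17)]

1. After x ≥ 12: [(12,18) (12,9/7) (14,1) (18,15) (14,18)]
2. After x ≤ 16: [(12,18) (12,9/7) (14,1) (16,8) (16,33/2) (14,18)]
3. After y ≥ 9: [(12,18) (12,9) (16,9) (16,33/2) (14,18)]
4. After y ≤ 17: [(12,17) (12,9) (16,9) (16,33/2) (46/3,17)]
5. Canonical ring: [(12,9) (16,9) (16,33/2) (46/3,17) (12,17)]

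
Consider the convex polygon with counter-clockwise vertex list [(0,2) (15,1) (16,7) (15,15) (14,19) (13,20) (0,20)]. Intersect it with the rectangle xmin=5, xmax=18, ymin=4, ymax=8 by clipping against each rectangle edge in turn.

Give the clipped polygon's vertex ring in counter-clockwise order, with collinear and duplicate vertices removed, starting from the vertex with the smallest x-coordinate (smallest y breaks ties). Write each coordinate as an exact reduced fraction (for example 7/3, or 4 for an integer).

Clipped polygon: [(5,4) (31/2,4) (16,7) (127/8,8) (5,8)]

1. After x ≥ 5: [(5,5/3) (15,1) (16,7) (15,15) (14,19) (13,20) (5,20)]
2. After x ≤ 18: [(5,5/3) (15,1) (16,7) (15,15) (14,19) (13,20) (5,20)]
3. After y ≥ 4: [(5,4) (31/2,4) (16,7) (15,15) (14,19) (13,20) (5,20)]
4. After y ≤ 8: [(5,8) (5,4) (31/2,4) (16,7) (127/8,8)]
5. Canonical ring: [(5,4) (31/2,4) (16,7) (127/8,8) (5,8)]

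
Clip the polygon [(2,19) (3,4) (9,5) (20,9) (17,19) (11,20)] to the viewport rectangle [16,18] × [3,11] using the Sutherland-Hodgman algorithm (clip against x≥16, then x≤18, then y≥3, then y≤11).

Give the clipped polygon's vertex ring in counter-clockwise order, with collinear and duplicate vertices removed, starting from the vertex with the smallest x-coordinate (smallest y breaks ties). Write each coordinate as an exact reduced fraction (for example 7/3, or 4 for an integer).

Clipped polygon: [(16,83/11) (18,91/11) (18,11) (16,11)]

1. After x ≥ 16: [(16,83/11) (20,9) (17,19) (16,115/6)]
2. After x ≤ 18: [(16,83/11) (18,91/11) (18,47/3) (17,19) (16,115/6)]
3. After y ≥ 3: [(16,83/11) (18,91/11) (18,47/3) (17,19) (16,115/6)]
4. After y ≤ 11: [(16,11) (16,83/11) (18,91/11) (18,11)]
5. Canonical ring: [(16,83/11) (18,91/11) (18,11) (16,11)]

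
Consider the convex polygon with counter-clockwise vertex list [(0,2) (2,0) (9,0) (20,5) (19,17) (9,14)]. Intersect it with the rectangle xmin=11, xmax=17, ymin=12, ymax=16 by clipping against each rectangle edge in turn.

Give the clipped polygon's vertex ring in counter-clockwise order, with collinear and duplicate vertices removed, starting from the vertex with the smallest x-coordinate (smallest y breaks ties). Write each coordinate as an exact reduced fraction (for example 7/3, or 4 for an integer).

Clipped polygon: [(11,12) (17,12) (17,16) (47/3,16) (11,73/5)]

1. After x ≥ 11: [(11,10/11) (20,5) (19,17) (11,73/5)]
2. After x ≤ 17: [(11,10/11) (17,40/11) (17,82/5) (11,73/5)]
3. After y ≥ 12: [(11,12) (17,12) (17,82/5) (11,73/5)]
4. After y ≤ 16: [(11,12) (17,12) (17,16) (47/3,16) (11,73/5)]
5. Canonical ring: [(11,12) (17,12) (17,16) (47/3,16) (11,73/5)]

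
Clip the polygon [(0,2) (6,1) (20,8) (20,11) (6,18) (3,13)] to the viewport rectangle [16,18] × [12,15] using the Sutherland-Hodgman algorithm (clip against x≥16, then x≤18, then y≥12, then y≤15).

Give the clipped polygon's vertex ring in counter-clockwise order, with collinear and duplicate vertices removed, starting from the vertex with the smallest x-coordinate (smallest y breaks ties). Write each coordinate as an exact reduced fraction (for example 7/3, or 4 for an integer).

Clipped polygon: [(16,12) (18,12) (16,13)]

1. After x ≥ 16: [(16,6) (20,8) (20,11) (16,13)]
2. After x ≤ 18: [(16,6) (18,7) (18,12) (16,13)]
3. After y ≥ 12: [(16,12) (18,12) (18,12) (16,13)]
4. After y ≤ 15: [(16,12) (18,12) (18,12) (16,13)]
5. Canonical ring: [(16,12) (18,12) (16,13)]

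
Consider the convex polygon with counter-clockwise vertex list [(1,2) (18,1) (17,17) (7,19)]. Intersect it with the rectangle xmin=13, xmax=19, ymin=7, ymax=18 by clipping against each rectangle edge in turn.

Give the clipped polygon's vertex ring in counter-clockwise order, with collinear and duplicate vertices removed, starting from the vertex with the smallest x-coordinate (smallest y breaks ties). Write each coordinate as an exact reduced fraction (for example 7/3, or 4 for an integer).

Clipped polygon: [(13,7) (141/8,7) (17,17) (13,89/5)]

1. After x ≥ 13: [(13,22/17) (18,1) (17,17) (13,89/5)]
2. After x ≤ 19: [(13,22/17) (18,1) (17,17) (13,89/5)]
3. After y ≥ 7: [(13,7) (141/8,7) (17,17) (13,89/5)]
4. After y ≤ 18: [(13,7) (141/8,7) (17,17) (13,89/5)]
5. Canonical ring: [(13,7) (141/8,7) (17,17) (13,89/5)]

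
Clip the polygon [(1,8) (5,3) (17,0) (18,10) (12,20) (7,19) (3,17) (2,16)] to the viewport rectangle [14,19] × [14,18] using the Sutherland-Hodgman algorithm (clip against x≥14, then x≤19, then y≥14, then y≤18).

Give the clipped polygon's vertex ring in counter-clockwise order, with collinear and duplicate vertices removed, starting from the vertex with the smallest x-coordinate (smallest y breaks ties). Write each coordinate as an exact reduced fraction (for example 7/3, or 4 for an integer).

Clipped polygon: [(14,14) (78/5,14) (14,50/3)]

1. After x ≥ 14: [(14,3/4) (17,0) (18,10) (14,50/3)]
2. After x ≤ 19: [(14,3/4) (17,0) (18,10) (14,50/3)]
3. After y ≥ 14: [(14,14) (78/5,14) (14,50/3)]
4. After y ≤ 18: [(14,14) (78/5,14) (14,50/3)]
5. Canonical ring: [(14,14) (78/5,14) (14,50/3)]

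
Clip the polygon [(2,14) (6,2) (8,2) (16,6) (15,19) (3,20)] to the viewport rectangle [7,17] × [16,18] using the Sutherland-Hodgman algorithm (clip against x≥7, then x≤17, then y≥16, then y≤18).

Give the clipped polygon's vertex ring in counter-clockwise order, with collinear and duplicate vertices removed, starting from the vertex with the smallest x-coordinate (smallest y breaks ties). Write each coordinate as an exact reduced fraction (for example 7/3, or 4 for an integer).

1. After x ≥ 7: [(7,2) (8,2) (16,6) (15,19) (7,59/3)]
2. After x ≤ 17: [(7,2) (8,2) (16,6) (15,19) (7,59/3)]
3. After y ≥ 16: [(7,16) (198/13,16) (15,19) (7,59/3)]
4. After y ≤ 18: [(7,18) (7,16) (198/13,16) (196/13,18)]
5. Canonical ring: [(7,16) (198/13,16) (196/13,18) (7,18)]

Clipped polygon: [(7,16) (198/13,16) (196/13,18) (7,18)]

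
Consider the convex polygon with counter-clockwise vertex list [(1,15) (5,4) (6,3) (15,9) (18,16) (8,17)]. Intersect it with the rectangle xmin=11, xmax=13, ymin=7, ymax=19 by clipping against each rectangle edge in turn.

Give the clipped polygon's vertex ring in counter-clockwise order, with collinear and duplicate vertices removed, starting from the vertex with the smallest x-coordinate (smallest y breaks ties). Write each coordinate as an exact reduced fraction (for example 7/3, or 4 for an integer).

1. After x ≥ 11: [(11,19/3) (15,9) (18,16) (11,167/10)]
2. After x ≤ 13: [(11,19/3) (13,23/3) (13,33/2) (11,167/10)]
3. After y ≥ 7: [(11,7) (12,7) (13,23/3) (13,33/2) (11,167/10)]
4. After y ≤ 19: [(11,7) (12,7) (13,23/3) (13,33/2) (11,167/10)]
5. Canonical ring: [(11,7) (12,7) (13,23/3) (13,33/2) (11,167/10)]

Clipped polygon: [(11,7) (12,7) (13,23/3) (13,33/2) (11,167/10)]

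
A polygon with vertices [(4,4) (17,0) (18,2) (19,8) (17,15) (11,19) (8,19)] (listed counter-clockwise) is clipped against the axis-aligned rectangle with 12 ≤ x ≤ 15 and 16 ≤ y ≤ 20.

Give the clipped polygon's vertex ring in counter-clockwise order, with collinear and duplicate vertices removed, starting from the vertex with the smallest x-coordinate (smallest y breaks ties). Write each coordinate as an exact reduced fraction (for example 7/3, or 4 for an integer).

1. After x ≥ 12: [(12,20/13) (17,0) (18,2) (19,8) (17,15) (12,55/3)]
2. After x ≤ 15: [(12,20/13) (15,8/13) (15,49/3) (12,55/3)]
3. After y ≥ 16: [(12,16) (15,16) (15,49/3) (12,55/3)]
4. After y ≤ 20: [(12,16) (15,16) (15,49/3) (12,55/3)]
5. Canonical ring: [(12,16) (15,16) (15,49/3) (12,55/3)]

Clipped polygon: [(12,16) (15,16) (15,49/3) (12,55/3)]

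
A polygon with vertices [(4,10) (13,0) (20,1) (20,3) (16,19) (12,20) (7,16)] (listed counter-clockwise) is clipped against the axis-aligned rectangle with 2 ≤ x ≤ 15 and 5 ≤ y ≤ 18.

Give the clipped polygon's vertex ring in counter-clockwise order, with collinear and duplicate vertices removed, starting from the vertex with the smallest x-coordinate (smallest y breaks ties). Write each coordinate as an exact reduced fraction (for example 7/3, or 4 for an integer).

Clipped polygon: [(4,10) (17/2,5) (15,5) (15,18) (19/2,18) (7,16)]

1. After x ≥ 2: [(4,10) (13,0) (20,1) (20,3) (16,19) (12,20) (7,16)]
2. After x ≤ 15: [(4,10) (13,0) (15,2/7) (15,77/4) (12,20) (7,16)]
3. After y ≥ 5: [(4,10) (17/2,5) (15,5) (15,77/4) (12,20) (7,16)]
4. After y ≤ 18: [(4,10) (17/2,5) (15,5) (15,18) (19/2,18) (7,16)]
5. Canonical ring: [(4,10) (17/2,5) (15,5) (15,18) (19/2,18) (7,16)]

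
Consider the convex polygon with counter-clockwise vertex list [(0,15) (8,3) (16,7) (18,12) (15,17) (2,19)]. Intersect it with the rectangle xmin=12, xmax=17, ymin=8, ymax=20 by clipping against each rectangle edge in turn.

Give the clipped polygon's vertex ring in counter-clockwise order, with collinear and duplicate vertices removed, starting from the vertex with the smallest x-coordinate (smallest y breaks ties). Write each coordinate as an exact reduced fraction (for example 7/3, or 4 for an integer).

1. After x ≥ 12: [(12,5) (16,7) (18,12) (15,17) (12,227/13)]
2. After x ≤ 17: [(12,5) (16,7) (17,19/2) (17,41/3) (15,17) (12,227/13)]
3. After y ≥ 8: [(12,8) (82/5,8) (17,19/2) (17,41/3) (15,17) (12,227/13)]
4. After y ≤ 20: [(12,8) (82/5,8) (17,19/2) (17,41/3) (15,17) (12,227/13)]
5. Canonical ring: [(12,8) (82/5,8) (17,19/2) (17,41/3) (15,17) (12,227/13)]

Clipped polygon: [(12,8) (82/5,8) (17,19/2) (17,41/3) (15,17) (12,227/13)]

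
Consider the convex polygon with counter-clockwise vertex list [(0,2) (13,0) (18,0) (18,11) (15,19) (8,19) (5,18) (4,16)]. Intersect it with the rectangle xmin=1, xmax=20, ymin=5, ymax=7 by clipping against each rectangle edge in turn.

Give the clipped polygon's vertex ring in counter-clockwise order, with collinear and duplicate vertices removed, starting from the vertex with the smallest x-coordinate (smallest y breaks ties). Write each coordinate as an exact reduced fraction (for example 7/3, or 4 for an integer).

1. After x ≥ 1: [(1,11/2) (1,24/13) (13,0) (18,0) (18,11) (15,19) (8,19) (5,18) (4,16)]
2. After x ≤ 20: [(1,11/2) (1,24/13) (13,0) (18,0) (18,11) (15,19) (8,19) (5,18) (4,16)]
3. After y ≥ 5: [(1,11/2) (1,5) (18,5) (18,11) (15,19) (8,19) (5,18) (4,16)]
4. After y ≤ 7: [(10/7,7) (1,11/2) (1,5) (18,5) (18,7)]
5. Canonical ring: [(1,5) (18,5) (18,7) (10/7,7) (1,11/2)]

Clipped polygon: [(1,5) (18,5) (18,7) (10/7,7) (1,11/2)]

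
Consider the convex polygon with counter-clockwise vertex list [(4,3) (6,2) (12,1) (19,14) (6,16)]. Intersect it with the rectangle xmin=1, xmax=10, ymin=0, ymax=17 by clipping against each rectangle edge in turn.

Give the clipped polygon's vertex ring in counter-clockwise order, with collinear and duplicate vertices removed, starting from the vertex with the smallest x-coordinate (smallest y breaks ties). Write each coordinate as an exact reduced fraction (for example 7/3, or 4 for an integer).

1. After x ≥ 1: [(4,3) (6,2) (12,1) (19,14) (6,16)]
2. After x ≤ 10: [(4,3) (6,2) (10,4/3) (10,200/13) (6,16)]
3. After y ≥ 0: [(4,3) (6,2) (10,4/3) (10,200/13) (6,16)]
4. After y ≤ 17: [(4,3) (6,2) (10,4/3) (10,200/13) (6,16)]
5. Canonical ring: [(4,3) (6,2) (10,4/3) (10,200/13) (6,16)]

Clipped polygon: [(4,3) (6,2) (10,4/3) (10,200/13) (6,16)]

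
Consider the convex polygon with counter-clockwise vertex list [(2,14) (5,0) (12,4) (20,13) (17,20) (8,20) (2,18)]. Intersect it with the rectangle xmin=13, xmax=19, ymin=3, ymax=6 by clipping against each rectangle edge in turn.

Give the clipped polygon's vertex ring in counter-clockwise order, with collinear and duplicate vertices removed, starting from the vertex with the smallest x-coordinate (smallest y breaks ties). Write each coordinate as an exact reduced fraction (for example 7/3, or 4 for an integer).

1. After x ≥ 13: [(13,41/8) (20,13) (17,20) (13,20)]
2. After x ≤ 19: [(13,41/8) (19,95/8) (19,46/3) (17,20) (13,20)]
3. After y ≥ 3: [(13,41/8) (19,95/8) (19,46/3) (17,20) (13,20)]
4. After y ≤ 6: [(13,6) (13,41/8) (124/9,6)]
5. Canonical ring: [(13,41/8) (124/9,6) (13,6)]

Clipped polygon: [(13,41/8) (124/9,6) (13,6)]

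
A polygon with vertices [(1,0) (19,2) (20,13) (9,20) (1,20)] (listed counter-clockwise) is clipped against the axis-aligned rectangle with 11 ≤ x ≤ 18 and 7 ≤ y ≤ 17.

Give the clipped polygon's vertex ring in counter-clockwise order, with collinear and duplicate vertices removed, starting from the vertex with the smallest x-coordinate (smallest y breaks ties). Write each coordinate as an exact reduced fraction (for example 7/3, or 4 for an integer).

1. After x ≥ 11: [(11,10/9) (19,2) (20,13) (11,206/11)]
2. After x ≤ 18: [(11,10/9) (18,17/9) (18,157/11) (11,206/11)]
3. After y ≥ 7: [(11,7) (18,7) (18,157/11) (11,206/11)]
4. After y ≤ 17: [(11,17) (11,7) (18,7) (18,157/11) (96/7,17)]
5. Canonical ring: [(11,7) (18,7) (18,157/11) (96/7,17) (11,17)]

Clipped polygon: [(11,7) (18,7) (18,157/11) (96/7,17) (11,17)]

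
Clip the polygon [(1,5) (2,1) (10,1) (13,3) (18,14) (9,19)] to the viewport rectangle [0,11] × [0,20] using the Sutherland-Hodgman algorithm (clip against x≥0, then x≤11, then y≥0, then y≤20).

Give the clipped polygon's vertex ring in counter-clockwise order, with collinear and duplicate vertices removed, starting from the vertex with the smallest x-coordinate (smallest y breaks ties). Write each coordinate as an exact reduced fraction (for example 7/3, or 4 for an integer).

1. After x ≥ 0: [(1,5) (2,1) (10,1) (13,3) (18,14) (9,19)]
2. After x ≤ 11: [(1,5) (2,1) (10,1) (11,5/3) (11,161/9) (9,19)]
3. After y ≥ 0: [(1,5) (2,1) (10,1) (11,5/3) (11,161/9) (9,19)]
4. After y ≤ 20: [(1,5) (2,1) (10,1) (11,5/3) (11,161/9) (9,19)]
5. Canonical ring: [(1,5) (2,1) (10,1) (11,5/3) (11,161/9) (9,19)]

Clipped polygon: [(1,5) (2,1) (10,1) (11,5/3) (11,161/9) (9,19)]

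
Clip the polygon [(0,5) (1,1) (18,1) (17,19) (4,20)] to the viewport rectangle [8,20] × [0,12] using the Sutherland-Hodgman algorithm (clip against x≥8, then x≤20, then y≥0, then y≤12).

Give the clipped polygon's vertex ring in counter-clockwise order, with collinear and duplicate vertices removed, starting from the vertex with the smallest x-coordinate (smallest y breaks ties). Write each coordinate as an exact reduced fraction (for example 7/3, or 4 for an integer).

1. After x ≥ 8: [(8,1) (18,1) (17,19) (8,256/13)]
2. After x ≤ 20: [(8,1) (18,1) (17,19) (8,256/13)]
3. After y ≥ 0: [(8,1) (18,1) (17,19) (8,256/13)]
4. After y ≤ 12: [(8,12) (8,1) (18,1) (313/18,12)]
5. Canonical ring: [(8,1) (18,1) (313/18,12) (8,12)]

Clipped polygon: [(8,1) (18,1) (313/18,12) (8,12)]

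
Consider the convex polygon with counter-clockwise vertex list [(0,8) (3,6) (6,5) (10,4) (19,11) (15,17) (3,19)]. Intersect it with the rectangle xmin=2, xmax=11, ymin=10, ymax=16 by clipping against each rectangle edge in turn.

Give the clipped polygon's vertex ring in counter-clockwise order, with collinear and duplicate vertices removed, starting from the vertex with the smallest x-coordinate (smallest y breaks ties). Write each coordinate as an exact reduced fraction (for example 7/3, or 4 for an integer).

1. After x ≥ 2: [(2,46/3) (2,20/3) (3,6) (6,5) (10,4) (19,11) (15,17) (3,19)]
2. After x ≤ 11: [(2,46/3) (2,20/3) (3,6) (6,5) (10,4) (11,43/9) (11,53/3) (3,19)]
3. After y ≥ 10: [(2,46/3) (2,10) (11,10) (11,53/3) (3,19)]
4. After y ≤ 16: [(24/11,16) (2,46/3) (2,10) (11,10) (11,16)]
5. Canonical ring: [(2,10) (11,10) (11,16) (24/11,16) (2,46/3)]

Clipped polygon: [(2,10) (11,10) (11,16) (24/11,16) (2,46/3)]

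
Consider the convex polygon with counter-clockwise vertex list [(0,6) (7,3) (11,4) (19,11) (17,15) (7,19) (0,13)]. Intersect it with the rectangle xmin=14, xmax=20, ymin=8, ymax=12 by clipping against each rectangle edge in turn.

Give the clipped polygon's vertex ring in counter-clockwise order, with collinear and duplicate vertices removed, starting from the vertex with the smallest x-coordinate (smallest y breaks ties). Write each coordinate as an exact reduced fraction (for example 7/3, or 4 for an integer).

Clipped polygon: [(14,8) (109/7,8) (19,11) (37/2,12) (14,12)]

1. After x ≥ 14: [(14,53/8) (19,11) (17,15) (14,81/5)]
2. After x ≤ 20: [(14,53/8) (19,11) (17,15) (14,81/5)]
3. After y ≥ 8: [(14,8) (109/7,8) (19,11) (17,15) (14,81/5)]
4. After y ≤ 12: [(14,12) (14,8) (109/7,8) (19,11) (37/2,12)]
5. Canonical ring: [(14,8) (109/7,8) (19,11) (37/2,12) (14,12)]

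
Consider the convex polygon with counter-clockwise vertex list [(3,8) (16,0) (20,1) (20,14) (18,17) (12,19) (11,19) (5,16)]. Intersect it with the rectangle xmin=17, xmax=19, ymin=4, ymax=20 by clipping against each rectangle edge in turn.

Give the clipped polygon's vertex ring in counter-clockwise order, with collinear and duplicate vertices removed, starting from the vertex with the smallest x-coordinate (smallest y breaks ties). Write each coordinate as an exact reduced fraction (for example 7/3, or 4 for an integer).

Clipped polygon: [(17,4) (19,4) (19,31/2) (18,17) (17,52/3)]

1. After x ≥ 17: [(17,1/4) (20,1) (20,14) (18,17) (17,52/3)]
2. After x ≤ 19: [(17,1/4) (19,3/4) (19,31/2) (18,17) (17,52/3)]
3. After y ≥ 4: [(17,4) (19,4) (19,31/2) (18,17) (17,52/3)]
4. After y ≤ 20: [(17,4) (19,4) (19,31/2) (18,17) (17,52/3)]
5. Canonical ring: [(17,4) (19,4) (19,31/2) (18,17) (17,52/3)]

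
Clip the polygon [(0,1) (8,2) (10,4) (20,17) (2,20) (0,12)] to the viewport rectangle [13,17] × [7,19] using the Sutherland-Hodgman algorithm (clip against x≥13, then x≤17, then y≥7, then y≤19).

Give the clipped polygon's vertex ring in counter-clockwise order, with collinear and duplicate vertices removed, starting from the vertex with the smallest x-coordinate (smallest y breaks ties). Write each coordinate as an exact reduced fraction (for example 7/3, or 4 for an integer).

Clipped polygon: [(13,79/10) (17,131/10) (17,35/2) (13,109/6)]

1. After x ≥ 13: [(13,79/10) (20,17) (13,109/6)]
2. After x ≤ 17: [(13,79/10) (17,131/10) (17,35/2) (13,109/6)]
3. After y ≥ 7: [(13,79/10) (17,131/10) (17,35/2) (13,109/6)]
4. After y ≤ 19: [(13,79/10) (17,131/10) (17,35/2) (13,109/6)]
5. Canonical ring: [(13,79/10) (17,131/10) (17,35/2) (13,109/6)]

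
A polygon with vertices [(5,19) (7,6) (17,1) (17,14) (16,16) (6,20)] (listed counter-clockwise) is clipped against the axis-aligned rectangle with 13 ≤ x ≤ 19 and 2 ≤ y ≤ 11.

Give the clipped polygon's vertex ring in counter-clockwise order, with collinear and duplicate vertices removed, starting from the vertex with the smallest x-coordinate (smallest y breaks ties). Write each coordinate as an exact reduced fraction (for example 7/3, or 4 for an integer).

1. After x ≥ 13: [(13,3) (17,1) (17,14) (16,16) (13,86/5)]
2. After x ≤ 19: [(13,3) (17,1) (17,14) (16,16) (13,86/5)]
3. After y ≥ 2: [(13,3) (15,2) (17,2) (17,14) (16,16) (13,86/5)]
4. After y ≤ 11: [(13,11) (13,3) (15,2) (17,2) (17,11)]
5. Canonical ring: [(13,3) (15,2) (17,2) (17,11) (13,11)]

Clipped polygon: [(13,3) (15,2) (17,2) (17,11) (13,11)]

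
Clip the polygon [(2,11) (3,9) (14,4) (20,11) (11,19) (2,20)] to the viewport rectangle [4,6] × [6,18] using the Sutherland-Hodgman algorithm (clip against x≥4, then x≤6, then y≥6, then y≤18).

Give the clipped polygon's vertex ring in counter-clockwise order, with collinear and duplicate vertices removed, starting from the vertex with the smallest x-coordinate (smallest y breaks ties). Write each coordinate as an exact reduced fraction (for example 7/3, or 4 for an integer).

Clipped polygon: [(4,94/11) (6,84/11) (6,18) (4,18)]

1. After x ≥ 4: [(4,94/11) (14,4) (20,11) (11,19) (4,178/9)]
2. After x ≤ 6: [(4,94/11) (6,84/11) (6,176/9) (4,178/9)]
3. After y ≥ 6: [(4,94/11) (6,84/11) (6,176/9) (4,178/9)]
4. After y ≤ 18: [(4,18) (4,94/11) (6,84/11) (6,18)]
5. Canonical ring: [(4,94/11) (6,84/11) (6,18) (4,18)]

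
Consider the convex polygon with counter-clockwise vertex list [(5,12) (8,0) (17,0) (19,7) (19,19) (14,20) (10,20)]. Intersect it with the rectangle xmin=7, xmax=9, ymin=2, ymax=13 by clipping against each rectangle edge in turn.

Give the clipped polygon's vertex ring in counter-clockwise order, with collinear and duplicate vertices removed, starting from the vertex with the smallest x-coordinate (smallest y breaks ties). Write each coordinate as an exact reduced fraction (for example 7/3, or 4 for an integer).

1. After x ≥ 7: [(7,76/5) (7,4) (8,0) (17,0) (19,7) (19,19) (14,20) (10,20)]
2. After x ≤ 9: [(9,92/5) (7,76/5) (7,4) (8,0) (9,0)]
3. After y ≥ 2: [(9,2) (9,92/5) (7,76/5) (7,4) (15/2,2)]
4. After y ≤ 13: [(9,2) (9,13) (7,13) (7,4) (15/2,2)]
5. Canonical ring: [(7,4) (15/2,2) (9,2) (9,13) (7,13)]

Clipped polygon: [(7,4) (15/2,2) (9,2) (9,13) (7,13)]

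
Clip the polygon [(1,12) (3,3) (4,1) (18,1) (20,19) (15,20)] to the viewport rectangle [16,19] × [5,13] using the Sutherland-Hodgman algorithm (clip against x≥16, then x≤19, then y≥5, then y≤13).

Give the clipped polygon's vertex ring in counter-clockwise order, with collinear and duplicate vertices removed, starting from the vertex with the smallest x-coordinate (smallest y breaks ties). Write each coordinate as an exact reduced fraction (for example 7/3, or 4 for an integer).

1. After x ≥ 16: [(16,1) (18,1) (20,19) (16,99/5)]
2. After x ≤ 19: [(16,1) (18,1) (19,10) (19,96/5) (16,99/5)]
3. After y ≥ 5: [(16,5) (166/9,5) (19,10) (19,96/5) (16,99/5)]
4. After y ≤ 13: [(16,13) (16,5) (166/9,5) (19,10) (19,13)]
5. Canonical ring: [(16,5) (166/9,5) (19,10) (19,13) (16,13)]

Clipped polygon: [(16,5) (166/9,5) (19,10) (19,13) (16,13)]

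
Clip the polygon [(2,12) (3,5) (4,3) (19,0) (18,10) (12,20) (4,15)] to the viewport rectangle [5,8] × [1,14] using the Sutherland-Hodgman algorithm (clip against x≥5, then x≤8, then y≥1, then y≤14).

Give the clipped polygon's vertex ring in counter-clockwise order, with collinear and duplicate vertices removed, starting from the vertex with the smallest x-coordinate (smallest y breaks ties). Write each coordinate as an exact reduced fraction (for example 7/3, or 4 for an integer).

1. After x ≥ 5: [(5,14/5) (19,0) (18,10) (12,20) (5,125/8)]
2. After x ≤ 8: [(5,14/5) (8,11/5) (8,35/2) (5,125/8)]
3. After y ≥ 1: [(5,14/5) (8,11/5) (8,35/2) (5,125/8)]
4. After y ≤ 14: [(5,14) (5,14/5) (8,11/5) (8,14)]
5. Canonical ring: [(5,14/5) (8,11/5) (8,14) (5,14)]

Clipped polygon: [(5,14/5) (8,11/5) (8,14) (5,14)]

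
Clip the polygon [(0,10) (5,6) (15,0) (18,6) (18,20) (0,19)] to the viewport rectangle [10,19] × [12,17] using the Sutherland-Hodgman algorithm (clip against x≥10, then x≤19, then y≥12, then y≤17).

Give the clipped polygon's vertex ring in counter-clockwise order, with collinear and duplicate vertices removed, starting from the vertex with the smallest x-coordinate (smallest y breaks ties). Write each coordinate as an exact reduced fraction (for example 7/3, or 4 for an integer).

Clipped polygon: [(10,12) (18,12) (18,17) (10,17)]

1. After x ≥ 10: [(10,3) (15,0) (18,6) (18,20) (10,176/9)]
2. After x ≤ 19: [(10,3) (15,0) (18,6) (18,20) (10,176/9)]
3. After y ≥ 12: [(10,12) (18,12) (18,20) (10,176/9)]
4. After y ≤ 17: [(10,17) (10,12) (18,12) (18,17)]
5. Canonical ring: [(10,12) (18,12) (18,17) (10,17)]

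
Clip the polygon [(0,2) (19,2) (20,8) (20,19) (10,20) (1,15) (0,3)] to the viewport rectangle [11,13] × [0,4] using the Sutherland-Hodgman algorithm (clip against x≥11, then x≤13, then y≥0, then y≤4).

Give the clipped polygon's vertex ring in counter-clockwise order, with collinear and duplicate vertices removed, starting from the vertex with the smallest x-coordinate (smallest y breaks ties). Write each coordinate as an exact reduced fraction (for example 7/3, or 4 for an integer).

Clipped polygon: [(11,2) (13,2) (13,4) (11,4)]

1. After x ≥ 11: [(11,2) (19,2) (20,8) (20,19) (11,199/10)]
2. After x ≤ 13: [(11,2) (13,2) (13,197/10) (11,199/10)]
3. After y ≥ 0: [(11,2) (13,2) (13,197/10) (11,199/10)]
4. After y ≤ 4: [(11,4) (11,2) (13,2) (13,4)]
5. Canonical ring: [(11,2) (13,2) (13,4) (11,4)]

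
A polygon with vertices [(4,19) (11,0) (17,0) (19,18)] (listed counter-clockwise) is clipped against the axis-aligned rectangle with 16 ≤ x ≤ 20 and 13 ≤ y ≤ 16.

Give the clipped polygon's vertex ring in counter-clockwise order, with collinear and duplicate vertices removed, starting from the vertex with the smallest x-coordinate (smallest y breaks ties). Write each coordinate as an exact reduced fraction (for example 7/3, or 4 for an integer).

1. After x ≥ 16: [(16,91/5) (16,0) (17,0) (19,18)]
2. After x ≤ 20: [(16,91/5) (16,0) (17,0) (19,18)]
3. After y ≥ 13: [(16,91/5) (16,13) (166/9,13) (19,18)]
4. After y ≤ 16: [(16,16) (16,13) (166/9,13) (169/9,16)]
5. Canonical ring: [(16,13) (166/9,13) (169/9,16) (16,16)]

Clipped polygon: [(16,13) (166/9,13) (169/9,16) (16,16)]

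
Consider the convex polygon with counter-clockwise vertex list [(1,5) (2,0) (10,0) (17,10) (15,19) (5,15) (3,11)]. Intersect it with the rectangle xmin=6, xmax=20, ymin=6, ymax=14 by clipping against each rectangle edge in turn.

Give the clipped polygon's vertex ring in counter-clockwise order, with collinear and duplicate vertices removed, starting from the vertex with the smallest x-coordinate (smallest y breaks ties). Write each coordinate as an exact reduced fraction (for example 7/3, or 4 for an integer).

Clipped polygon: [(6,6) (71/5,6) (17,10) (145/9,14) (6,14)]

1. After x ≥ 6: [(6,0) (10,0) (17,10) (15,19) (6,77/5)]
2. After x ≤ 20: [(6,0) (10,0) (17,10) (15,19) (6,77/5)]
3. After y ≥ 6: [(6,6) (71/5,6) (17,10) (15,19) (6,77/5)]
4. After y ≤ 14: [(6,14) (6,6) (71/5,6) (17,10) (145/9,14)]
5. Canonical ring: [(6,6) (71/5,6) (17,10) (145/9,14) (6,14)]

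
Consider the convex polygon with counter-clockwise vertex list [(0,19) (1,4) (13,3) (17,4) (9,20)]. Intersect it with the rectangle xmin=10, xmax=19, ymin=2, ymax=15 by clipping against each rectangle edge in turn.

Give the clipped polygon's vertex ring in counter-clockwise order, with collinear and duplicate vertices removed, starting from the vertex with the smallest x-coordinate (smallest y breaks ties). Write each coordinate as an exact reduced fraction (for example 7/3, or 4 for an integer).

Clipped polygon: [(10,13/4) (13,3) (17,4) (23/2,15) (10,15)]

1. After x ≥ 10: [(10,13/4) (13,3) (17,4) (10,18)]
2. After x ≤ 19: [(10,13/4) (13,3) (17,4) (10,18)]
3. After y ≥ 2: [(10,13/4) (13,3) (17,4) (10,18)]
4. After y ≤ 15: [(10,15) (10,13/4) (13,3) (17,4) (23/2,15)]
5. Canonical ring: [(10,13/4) (13,3) (17,4) (23/2,15) (10,15)]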